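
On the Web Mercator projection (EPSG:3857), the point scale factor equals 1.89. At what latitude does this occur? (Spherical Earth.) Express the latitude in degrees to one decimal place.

58.1°

Mercator scale is k = sec φ = 1/cos φ.
1/cos φ = 1.89  ⇒  cos φ = 0.5291  ⇒  φ = arccos(0.5291) ≈ 58.1°.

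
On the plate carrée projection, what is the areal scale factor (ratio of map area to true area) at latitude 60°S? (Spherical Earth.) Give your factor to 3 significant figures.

Plate carrée maps x = Rλ, y = Rφ. The meridian scale is h = 1 and the parallel scale is k = 1/cos φ = sec φ.
Areal scale = h·k = 1 × sec φ; at 60°, h = 1.000, k = 2.000, so h·k = 2.000.

2.00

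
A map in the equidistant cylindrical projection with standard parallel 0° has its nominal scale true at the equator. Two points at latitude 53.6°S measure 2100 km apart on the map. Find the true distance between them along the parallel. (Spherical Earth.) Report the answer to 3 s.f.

For the equirectangular projection with φ₀ = 0 (plate carrée), h = 1 along meridians and k = sec φ along parallels.
Along the parallel at 53.6°, map distances are exaggerated by k = sec 53.6° = 1.685.
True distance = 2100 / 1.685 = 2100 × cos 53.6° ≈ 1250 km.

1250 km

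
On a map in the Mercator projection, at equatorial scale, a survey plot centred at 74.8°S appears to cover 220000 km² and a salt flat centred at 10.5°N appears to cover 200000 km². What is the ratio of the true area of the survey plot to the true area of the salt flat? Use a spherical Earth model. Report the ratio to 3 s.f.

0.0782

Mercator's areal exaggeration is sec²φ; hence true area = (apparent area) · cos²φ.
True area of survey plot: 220000 × cos²(74.8°) = 220000 × 0.06874 = 15120 km².
True area of salt flat: 200000 × cos²(10.5°) = 200000 × 0.9668 = 193400 km².
Ratio = 15120 / 193400 ≈ 0.0782.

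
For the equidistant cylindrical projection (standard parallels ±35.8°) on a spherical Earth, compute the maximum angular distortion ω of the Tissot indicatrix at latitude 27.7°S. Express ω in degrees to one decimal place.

In the equirectangular projection with standard parallel φ₀ = 35.8° (x = Rλ cos φ₀, y = Rφ), meridians are true-scale (h = 1) and the parallel scale is k = cos φ₀ / cos φ.
At 27.7°: h = 1.000, k = 0.9160; principal scales a = 1.000, b = 0.9160.
sin(ω/2) = (a − b)/(a + b) = 0.08395/1.916 = 0.04381, so ω = 2 arcsin(0.04381) ≈ 5.0°.

5.0°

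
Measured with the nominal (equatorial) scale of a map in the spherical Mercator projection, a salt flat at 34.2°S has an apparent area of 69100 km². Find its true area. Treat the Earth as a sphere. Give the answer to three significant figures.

47300 km²

For Mercator, h = k = sec φ (a conformal cylindrical projection has a single point scale, 1/cos φ).
Areal scale = k² = sec²φ = 1/cos²(34.2°) = 1/0.8271² = 1.462.
True area = apparent / (areal scale) = 69100 / 1.462 ≈ 47300 km².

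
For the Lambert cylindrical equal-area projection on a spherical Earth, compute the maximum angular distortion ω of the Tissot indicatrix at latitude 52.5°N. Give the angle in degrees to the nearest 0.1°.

54.7°

The Lambert cylindrical equal-area projection is the cylindrical equal-area projection with its standard parallel at the equator (φ₀ = 0). For cylindrical equal-area with standard parallel φ₀, h = cos φ / cos φ₀ and k = cos φ₀ / cos φ, so h·k = 1.
At 52.5°: h = 0.6088, k = 1.643; principal scales a = 1.643, b = 0.6088.
sin(ω/2) = (a − b)/(a + b) = 1.034/2.251 = 0.4592, so ω = 2 arcsin(0.4592) ≈ 54.7°.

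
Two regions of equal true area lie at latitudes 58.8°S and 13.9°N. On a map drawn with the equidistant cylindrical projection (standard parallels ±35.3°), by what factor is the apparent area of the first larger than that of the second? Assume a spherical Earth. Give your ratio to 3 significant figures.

1.87

The equidistant cylindrical projection with φ₀ = 35.3° has h = 1 (meridians true) and k = cos φ₀ / cos φ along parallels.
Areal scale at 58.8°: h·k = 1.000 × 1.575 = 1.575.
Areal scale at 13.9°: h·k = 1.000 × 0.8408 = 0.8408.
Ratio = 1.575/0.8408 ≈ 1.87.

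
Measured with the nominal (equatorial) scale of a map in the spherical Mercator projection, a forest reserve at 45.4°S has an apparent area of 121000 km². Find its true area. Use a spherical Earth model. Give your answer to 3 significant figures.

59700 km²

Mercator is conformal, so the point scale is isotropic: h = k = sec φ = 1/cos φ.
Areal scale = k² = sec²φ = 1/cos²(45.4°) = 1/0.7022² = 2.028.
True area = apparent / (areal scale) = 121000 / 2.028 ≈ 59700 km².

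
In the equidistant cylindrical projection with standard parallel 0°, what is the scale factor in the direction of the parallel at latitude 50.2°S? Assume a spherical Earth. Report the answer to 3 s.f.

In the plate carrée (x = Rλ, y = Rφ), meridians are true-scale (h = 1) and parallels are stretched by k = sec φ.
k = 1/cos 50.2° = 1/0.6401 = 1.562.

1.56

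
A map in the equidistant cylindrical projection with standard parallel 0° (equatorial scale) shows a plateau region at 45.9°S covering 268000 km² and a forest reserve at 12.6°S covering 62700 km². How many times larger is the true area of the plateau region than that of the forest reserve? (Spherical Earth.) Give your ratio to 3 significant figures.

3.05

On the plate carrée, areal scale = h·k = 1 × sec φ, so true area = apparent × cos φ.
True area of plateau region: 268000 × cos(45.9°) = 268000 × 0.6959 = 186500 km².
True area of forest reserve: 62700 × cos(12.6°) = 62700 × 0.9759 = 61190 km².
Ratio = 186500 / 61190 ≈ 3.05.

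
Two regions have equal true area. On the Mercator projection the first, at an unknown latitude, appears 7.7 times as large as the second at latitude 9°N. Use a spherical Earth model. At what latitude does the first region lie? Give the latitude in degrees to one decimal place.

On Mercator, (apparent₁)/(apparent₂) = sec²φ₁ / sec²φ₂ when true areas are equal.
cos²φ₂ / cos²φ₁ = 7.7  ⇒  cos φ₁ = cos 9° / √7.7 = 0.9877/2.775 = 0.3559.
φ₁ = arccos(0.3559) ≈ 69.1°.

69.1°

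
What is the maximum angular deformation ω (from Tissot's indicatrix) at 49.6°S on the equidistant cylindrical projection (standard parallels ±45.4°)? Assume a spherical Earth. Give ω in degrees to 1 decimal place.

4.6°

The equidistant cylindrical projection with φ₀ = 45.4° has h = 1 (meridians true) and k = cos φ₀ / cos φ along parallels.
At 49.6°: h = 1.000, k = 1.083; principal scales a = 1.083, b = 1.000.
sin(ω/2) = (a − b)/(a + b) = 0.08337/2.083 = 0.04002, so ω = 2 arcsin(0.04002) ≈ 4.6°.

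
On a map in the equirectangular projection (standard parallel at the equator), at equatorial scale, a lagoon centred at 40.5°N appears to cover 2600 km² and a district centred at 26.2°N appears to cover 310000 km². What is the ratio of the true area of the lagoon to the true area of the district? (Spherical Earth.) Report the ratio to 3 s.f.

On the plate carrée, areal scale = h·k = 1 × sec φ, so true area = apparent × cos φ.
True area of lagoon: 2600 × cos(40.5°) = 2600 × 0.7604 = 1977 km².
True area of district: 310000 × cos(26.2°) = 310000 × 0.8973 = 278200 km².
Ratio = 1977 / 278200 ≈ 0.00711.

0.00711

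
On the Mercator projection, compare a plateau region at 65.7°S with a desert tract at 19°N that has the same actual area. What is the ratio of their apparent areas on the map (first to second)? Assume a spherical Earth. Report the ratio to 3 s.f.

5.28

On Mercator, area is exaggerated by sec²φ = 1/cos²φ.
At 65.7°: sec²(65.7°) = 1/0.4115² = 5.905.
At 19°: sec²(19°) = 1/0.9455² = 1.119.
Ratio = 5.905/1.119 = cos²(19°)/cos²(65.7°) ≈ 5.28.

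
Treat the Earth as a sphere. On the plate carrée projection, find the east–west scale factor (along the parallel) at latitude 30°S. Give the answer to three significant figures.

For the equirectangular projection with φ₀ = 0 (plate carrée), h = 1 along meridians and k = sec φ along parallels.
k = 1/cos 30° = 1/0.8660 = 1.155.

1.15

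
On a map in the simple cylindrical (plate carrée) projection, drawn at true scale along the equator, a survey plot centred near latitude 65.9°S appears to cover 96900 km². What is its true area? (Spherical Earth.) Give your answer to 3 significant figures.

For the equirectangular projection with φ₀ = 0 (plate carrée), h = 1 along meridians and k = sec φ along parallels.
Areal scale = h·k = 1 × sec φ; at 65.9°, h = 1.000, k = 2.449, so h·k = 2.449.
True area = apparent / (areal scale) = 96900 / 2.449 ≈ 39600 km².

39600 km²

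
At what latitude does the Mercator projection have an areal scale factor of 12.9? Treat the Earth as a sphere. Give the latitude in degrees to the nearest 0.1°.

73.8°

Mercator areal scale is sec²φ.
sec²φ = 12.9  ⇒  cos²φ = 0.07752  ⇒  cos φ = 0.2784.
φ = arccos(0.2784) ≈ 73.8°.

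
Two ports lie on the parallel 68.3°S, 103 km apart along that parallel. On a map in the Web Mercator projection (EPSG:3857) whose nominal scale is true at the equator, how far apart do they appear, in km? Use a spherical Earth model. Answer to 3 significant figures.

The Mercator projection is conformal; its linear scale factor is the same in every direction and equals sec φ = 1/cos φ.
Along the parallel, k = sec 68.3° = 1/0.3697 = 2.705.
Map distance = 103 × 2.705 ≈ 279 km.

279 km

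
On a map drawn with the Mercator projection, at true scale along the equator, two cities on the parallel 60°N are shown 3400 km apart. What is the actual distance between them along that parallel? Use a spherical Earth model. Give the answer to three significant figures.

For Mercator, h = k = sec φ (a conformal cylindrical projection has a single point scale, 1/cos φ).
Along the parallel at 60°, map distances are exaggerated by k = sec 60° = 2.000.
True distance = 3400 / 2.000 = 3400 × cos 60° ≈ 1700 km.

1700 km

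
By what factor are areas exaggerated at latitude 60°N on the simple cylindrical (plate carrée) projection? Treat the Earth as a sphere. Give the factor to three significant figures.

Plate carrée maps x = Rλ, y = Rφ. The meridian scale is h = 1 and the parallel scale is k = 1/cos φ = sec φ.
Areal scale = h·k = 1 × sec φ; at 60°, h = 1.000, k = 2.000, so h·k = 2.000.

2.00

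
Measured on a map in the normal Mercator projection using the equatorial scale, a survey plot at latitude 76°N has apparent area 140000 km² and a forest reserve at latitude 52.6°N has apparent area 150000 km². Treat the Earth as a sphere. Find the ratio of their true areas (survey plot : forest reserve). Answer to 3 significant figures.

On Mercator the areal scale is sec²φ, so true area = apparent × cos²φ.
True area of survey plot: 140000 × cos²(76°) = 140000 × 0.05853 = 8194 km².
True area of forest reserve: 150000 × cos²(52.6°) = 150000 × 0.3689 = 55340 km².
Ratio = 8194 / 55340 ≈ 0.148.

0.148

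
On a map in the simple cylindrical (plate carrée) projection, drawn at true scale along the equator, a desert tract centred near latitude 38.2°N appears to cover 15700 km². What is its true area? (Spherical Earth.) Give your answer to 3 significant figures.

12300 km²

Plate carrée maps x = Rλ, y = Rφ. The meridian scale is h = 1 and the parallel scale is k = 1/cos φ = sec φ.
Areal scale = h·k = 1 × sec φ; at 38.2°, h = 1.000, k = 1.272, so h·k = 1.272.
True area = apparent / (areal scale) = 15700 / 1.272 ≈ 12300 km².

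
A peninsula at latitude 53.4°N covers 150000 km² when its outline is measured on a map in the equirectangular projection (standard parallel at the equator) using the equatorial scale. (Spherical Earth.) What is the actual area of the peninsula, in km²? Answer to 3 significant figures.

89400 km²

Plate carrée maps x = Rλ, y = Rφ. The meridian scale is h = 1 and the parallel scale is k = 1/cos φ = sec φ.
Areal scale = h·k = 1 × sec φ; at 53.4°, h = 1.000, k = 1.677, so h·k = 1.677.
True area = apparent / (areal scale) = 150000 / 1.677 ≈ 89400 km².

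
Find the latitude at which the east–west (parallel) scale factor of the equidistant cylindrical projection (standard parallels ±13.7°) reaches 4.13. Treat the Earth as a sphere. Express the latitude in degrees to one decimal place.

76.4°

The equidistant cylindrical projection with φ₀ = 13.7° has h = 1 (meridians true) and k = cos φ₀ / cos φ along parallels.
k = cos φ₀ / cos φ = 4.13  ⇒  cos φ = cos 13.7° / 4.13 = 0.2352.
φ = arccos(0.2352) ≈ 76.4°.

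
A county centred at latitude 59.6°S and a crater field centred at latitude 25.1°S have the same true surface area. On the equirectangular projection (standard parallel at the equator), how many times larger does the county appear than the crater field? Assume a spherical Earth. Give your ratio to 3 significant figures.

Plate carrée maps x = Rλ, y = Rφ. The meridian scale is h = 1 and the parallel scale is k = 1/cos φ = sec φ.
Areal scale at 59.6°: h·k = 1.000 × 1.976 = 1.976.
Areal scale at 25.1°: h·k = 1.000 × 1.104 = 1.104.
Ratio = 1.976/1.104 ≈ 1.79.

1.79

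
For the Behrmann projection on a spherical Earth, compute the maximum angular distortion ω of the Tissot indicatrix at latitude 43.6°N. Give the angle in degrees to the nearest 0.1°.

20.4°

Behrmann is a cylindrical equal-area projection with standard parallels at ±30°. A cylindrical equal-area projection with standard parallel φ₀ has meridian scale h = cos φ / cos φ₀ and parallel scale k = cos φ₀ / cos φ (so areas are preserved, h·k = 1).
At 43.6°: h = 0.8362, k = 1.196; principal scales a = 1.196, b = 0.8362.
sin(ω/2) = (a − b)/(a + b) = 0.3597/2.032 = 0.1770, so ω = 2 arcsin(0.1770) ≈ 20.4°.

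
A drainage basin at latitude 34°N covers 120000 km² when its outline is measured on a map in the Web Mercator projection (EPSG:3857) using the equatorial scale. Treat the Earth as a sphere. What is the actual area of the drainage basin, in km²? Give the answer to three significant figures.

For Mercator, h = k = sec φ (a conformal cylindrical projection has a single point scale, 1/cos φ).
Areal scale = k² = sec²φ = 1/cos²(34°) = 1/0.8290² = 1.455.
True area = apparent / (areal scale) = 120000 / 1.455 ≈ 82500 km².

82500 km²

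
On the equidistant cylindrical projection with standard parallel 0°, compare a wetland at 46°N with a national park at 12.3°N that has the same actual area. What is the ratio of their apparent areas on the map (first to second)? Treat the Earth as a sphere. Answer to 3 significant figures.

For the equirectangular projection with φ₀ = 0 (plate carrée), h = 1 along meridians and k = sec φ along parallels.
Areal scale at 46°: h·k = 1.000 × 1.440 = 1.440.
Areal scale at 12.3°: h·k = 1.000 × 1.023 = 1.023.
Ratio = 1.440/1.023 ≈ 1.41.

1.41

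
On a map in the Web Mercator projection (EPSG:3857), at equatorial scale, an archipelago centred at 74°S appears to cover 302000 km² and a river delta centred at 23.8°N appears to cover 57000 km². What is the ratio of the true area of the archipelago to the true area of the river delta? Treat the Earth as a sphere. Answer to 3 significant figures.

Mercator's areal exaggeration is sec²φ; hence true area = (apparent area) · cos²φ.
True area of archipelago: 302000 × cos²(74°) = 302000 × 0.07598 = 22940 km².
True area of river delta: 57000 × cos²(23.8°) = 57000 × 0.8372 = 47720 km².
Ratio = 22940 / 47720 ≈ 0.481.

0.481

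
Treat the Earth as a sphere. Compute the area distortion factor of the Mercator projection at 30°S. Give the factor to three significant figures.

Mercator is conformal, so the point scale is isotropic: h = k = sec φ = 1/cos φ.
Areal scale = k² = sec²φ = 1/cos²(30°) = 1/0.8660² = 1.333.

1.33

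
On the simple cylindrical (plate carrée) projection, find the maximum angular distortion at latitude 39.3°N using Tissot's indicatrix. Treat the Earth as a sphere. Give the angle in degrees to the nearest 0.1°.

In the plate carrée (x = Rλ, y = Rφ), meridians are true-scale (h = 1) and parallels are stretched by k = sec φ.
At 39.3°: h = 1.000, k = 1.292; principal scales a = 1.292, b = 1.000.
sin(ω/2) = (a − b)/(a + b) = 0.2923/2.292 = 0.1275, so ω = 2 arcsin(0.1275) ≈ 14.6°.

14.6°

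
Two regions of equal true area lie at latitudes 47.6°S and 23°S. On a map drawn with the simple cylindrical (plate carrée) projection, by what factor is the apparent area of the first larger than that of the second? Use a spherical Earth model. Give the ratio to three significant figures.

1.37

In the plate carrée (x = Rλ, y = Rφ), meridians are true-scale (h = 1) and parallels are stretched by k = sec φ.
Areal scale at 47.6°: h·k = 1.000 × 1.483 = 1.483.
Areal scale at 23°: h·k = 1.000 × 1.086 = 1.086.
Ratio = 1.483/1.086 ≈ 1.37.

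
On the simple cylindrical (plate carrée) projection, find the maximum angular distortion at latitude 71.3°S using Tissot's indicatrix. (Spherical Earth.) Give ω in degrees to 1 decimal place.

Plate carrée maps x = Rλ, y = Rφ. The meridian scale is h = 1 and the parallel scale is k = 1/cos φ = sec φ.
At 71.3°: h = 1.000, k = 3.119; principal scales a = 3.119, b = 1.000.
sin(ω/2) = (a − b)/(a + b) = 2.119/4.119 = 0.5144, so ω = 2 arcsin(0.5144) ≈ 61.9°.

61.9°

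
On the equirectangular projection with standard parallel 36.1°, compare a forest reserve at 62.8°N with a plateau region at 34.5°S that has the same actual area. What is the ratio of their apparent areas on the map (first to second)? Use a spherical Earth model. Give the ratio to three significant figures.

The equidistant cylindrical projection with φ₀ = 36.1° has h = 1 (meridians true) and k = cos φ₀ / cos φ along parallels.
Areal scale at 62.8°: h·k = 1.000 × 1.768 = 1.768.
Areal scale at 34.5°: h·k = 1.000 × 0.9804 = 0.9804.
Ratio = 1.768/0.9804 ≈ 1.80.

1.80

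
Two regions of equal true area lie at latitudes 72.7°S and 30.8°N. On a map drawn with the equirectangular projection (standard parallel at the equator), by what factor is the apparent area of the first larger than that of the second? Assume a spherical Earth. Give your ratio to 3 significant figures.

2.89

For the equirectangular projection with φ₀ = 0 (plate carrée), h = 1 along meridians and k = sec φ along parallels.
Areal scale at 72.7°: h·k = 1.000 × 3.363 = 3.363.
Areal scale at 30.8°: h·k = 1.000 × 1.164 = 1.164.
Ratio = 3.363/1.164 ≈ 2.89.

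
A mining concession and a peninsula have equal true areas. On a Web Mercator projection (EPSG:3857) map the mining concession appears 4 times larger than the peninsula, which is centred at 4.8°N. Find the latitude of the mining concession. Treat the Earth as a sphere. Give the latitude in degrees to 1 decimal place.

On Mercator, (apparent₁)/(apparent₂) = sec²φ₁ / sec²φ₂ when true areas are equal.
cos²φ₂ / cos²φ₁ = 4  ⇒  cos φ₁ = cos 4.8° / √4 = 0.9965/2.000 = 0.4982.
φ₁ = arccos(0.4982) ≈ 60.1°.

60.1°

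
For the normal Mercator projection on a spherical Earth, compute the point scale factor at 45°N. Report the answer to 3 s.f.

1.41

Mercator is conformal, so the point scale is isotropic: h = k = sec φ = 1/cos φ.
k = 1/cos 45° = 1/0.7071 = 1.414.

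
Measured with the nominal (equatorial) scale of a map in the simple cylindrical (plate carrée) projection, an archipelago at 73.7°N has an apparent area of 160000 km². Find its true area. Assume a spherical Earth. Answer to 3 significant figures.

44900 km²

Plate carrée maps x = Rλ, y = Rφ. The meridian scale is h = 1 and the parallel scale is k = 1/cos φ = sec φ.
Areal scale = h·k = 1 × sec φ; at 73.7°, h = 1.000, k = 3.563, so h·k = 3.563.
True area = apparent / (areal scale) = 160000 / 3.563 ≈ 44900 km².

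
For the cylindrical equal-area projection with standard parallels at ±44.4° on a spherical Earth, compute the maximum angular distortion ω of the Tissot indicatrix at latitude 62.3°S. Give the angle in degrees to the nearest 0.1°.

47.8°

For cylindrical equal-area with standard parallel φ₀, h = cos φ / cos φ₀ and k = cos φ₀ / cos φ, so h·k = 1.
At 62.3°: h = 0.6506, k = 1.537; principal scales a = 1.537, b = 0.6506.
sin(ω/2) = (a − b)/(a + b) = 0.8864/2.188 = 0.4052, so ω = 2 arcsin(0.4052) ≈ 47.8°.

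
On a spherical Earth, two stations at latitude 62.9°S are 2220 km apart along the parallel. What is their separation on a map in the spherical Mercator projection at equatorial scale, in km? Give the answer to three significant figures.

Mercator is conformal, so the point scale is isotropic: h = k = sec φ = 1/cos φ.
Along the parallel, k = sec 62.9° = 1/0.4555 = 2.195.
Map distance = 2220 × 2.195 ≈ 4870 km.

4870 km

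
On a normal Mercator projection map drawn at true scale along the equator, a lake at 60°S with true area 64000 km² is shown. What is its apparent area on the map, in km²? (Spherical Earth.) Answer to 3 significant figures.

256000 km²

Mercator is conformal, so the point scale is isotropic: h = k = sec φ = 1/cos φ.
Areal scale = k² = sec²φ = 1/cos²(60°) = 1/0.5000² = 4.000.
Apparent area = 64000 × 4.000 ≈ 256000 km².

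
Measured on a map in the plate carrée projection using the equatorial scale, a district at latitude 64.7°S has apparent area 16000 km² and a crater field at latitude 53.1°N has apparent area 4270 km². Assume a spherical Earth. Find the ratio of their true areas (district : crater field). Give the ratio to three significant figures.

2.67

Plate carrée has h = 1 and k = sec φ, giving areal scale sec φ; true area = (apparent area) · cos φ.
True area of district: 16000 × cos(64.7°) = 16000 × 0.4274 = 6838 km².
True area of crater field: 4270 × cos(53.1°) = 4270 × 0.6004 = 2564 km².
Ratio = 6838 / 2564 ≈ 2.67.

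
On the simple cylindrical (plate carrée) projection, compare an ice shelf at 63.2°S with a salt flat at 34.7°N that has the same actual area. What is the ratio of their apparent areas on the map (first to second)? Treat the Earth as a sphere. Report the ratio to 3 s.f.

Plate carrée maps x = Rλ, y = Rφ. The meridian scale is h = 1 and the parallel scale is k = 1/cos φ = sec φ.
Areal scale at 63.2°: h·k = 1.000 × 2.218 = 2.218.
Areal scale at 34.7°: h·k = 1.000 × 1.216 = 1.216.
Ratio = 2.218/1.216 ≈ 1.82.

1.82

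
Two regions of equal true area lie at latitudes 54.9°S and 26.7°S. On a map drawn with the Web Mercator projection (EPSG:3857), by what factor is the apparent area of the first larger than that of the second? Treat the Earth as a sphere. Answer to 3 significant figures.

2.41

Mercator is conformal with k = sec φ, so areal scale = k² = sec²φ.
At 54.9°: sec²(54.9°) = 1/0.5750² = 3.025.
At 26.7°: sec²(26.7°) = 1/0.8934² = 1.253.
Ratio = 3.025/1.253 = cos²(26.7°)/cos²(54.9°) ≈ 2.41.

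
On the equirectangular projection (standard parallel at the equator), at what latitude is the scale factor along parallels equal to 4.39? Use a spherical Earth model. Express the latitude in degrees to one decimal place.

76.8°

Plate carrée: h = 1, k = sec φ along parallels.
sec φ = 4.39  ⇒  cos φ = 0.2278  ⇒  φ ≈ 76.8°.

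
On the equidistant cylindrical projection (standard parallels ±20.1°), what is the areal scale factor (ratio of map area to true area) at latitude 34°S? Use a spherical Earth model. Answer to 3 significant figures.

1.13

The equidistant cylindrical projection with φ₀ = 20.1° has h = 1 (meridians true) and k = cos φ₀ / cos φ along parallels.
Areal scale = h·k = 1 × cos φ₀ / cos φ; at 34°, h = 1.000, k = 1.133, so h·k = 1.133.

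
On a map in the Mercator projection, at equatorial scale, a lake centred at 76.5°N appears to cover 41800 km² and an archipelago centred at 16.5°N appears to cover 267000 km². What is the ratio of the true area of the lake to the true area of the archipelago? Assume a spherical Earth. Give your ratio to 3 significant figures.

Mercator's areal exaggeration is sec²φ; hence true area = (apparent area) · cos²φ.
True area of lake: 41800 × cos²(76.5°) = 41800 × 0.05450 = 2278 km².
True area of archipelago: 267000 × cos²(16.5°) = 267000 × 0.9193 = 245500 km².
Ratio = 2278 / 245500 ≈ 0.00928.

0.00928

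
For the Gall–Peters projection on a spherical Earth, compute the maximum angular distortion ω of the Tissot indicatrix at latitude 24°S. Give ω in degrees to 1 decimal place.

29.0°

The Gall–Peters projection is cylindrical equal-area with φ₀ = 45°. A cylindrical equal-area projection with standard parallel φ₀ has meridian scale h = cos φ / cos φ₀ and parallel scale k = cos φ₀ / cos φ (so areas are preserved, h·k = 1).
At 24°: h = 1.292, k = 0.7740; principal scales a = 1.292, b = 0.7740.
sin(ω/2) = (a − b)/(a + b) = 0.5179/2.066 = 0.2507, so ω = 2 arcsin(0.2507) ≈ 29.0°.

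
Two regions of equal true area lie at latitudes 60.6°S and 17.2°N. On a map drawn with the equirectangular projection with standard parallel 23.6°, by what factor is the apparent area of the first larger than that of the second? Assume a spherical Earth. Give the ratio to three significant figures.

1.95

The equidistant cylindrical projection with φ₀ = 23.6° has h = 1 (meridians true) and k = cos φ₀ / cos φ along parallels.
Areal scale at 60.6°: h·k = 1.000 × 1.867 = 1.867.
Areal scale at 17.2°: h·k = 1.000 × 0.9593 = 0.9593.
Ratio = 1.867/0.9593 ≈ 1.95.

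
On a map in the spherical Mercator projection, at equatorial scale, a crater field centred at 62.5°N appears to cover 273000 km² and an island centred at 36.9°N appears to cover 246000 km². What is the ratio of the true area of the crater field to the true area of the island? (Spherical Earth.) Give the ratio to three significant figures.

0.370

On Mercator the areal scale is sec²φ, so true area = apparent × cos²φ.
True area of crater field: 273000 × cos²(62.5°) = 273000 × 0.2132 = 58210 km².
True area of island: 246000 × cos²(36.9°) = 246000 × 0.6395 = 157300 km².
Ratio = 58210 / 157300 ≈ 0.370.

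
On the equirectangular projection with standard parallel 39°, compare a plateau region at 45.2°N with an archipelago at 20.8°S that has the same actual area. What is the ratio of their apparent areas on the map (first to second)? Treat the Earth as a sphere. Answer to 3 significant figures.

1.33

In the equirectangular projection with standard parallel φ₀ = 39° (x = Rλ cos φ₀, y = Rφ), meridians are true-scale (h = 1) and the parallel scale is k = cos φ₀ / cos φ.
Areal scale at 45.2°: h·k = 1.000 × 1.103 = 1.103.
Areal scale at 20.8°: h·k = 1.000 × 0.8313 = 0.8313.
Ratio = 1.103/0.8313 ≈ 1.33.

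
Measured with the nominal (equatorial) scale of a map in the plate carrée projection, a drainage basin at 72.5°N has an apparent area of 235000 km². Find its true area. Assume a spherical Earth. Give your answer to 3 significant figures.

For the equirectangular projection with φ₀ = 0 (plate carrée), h = 1 along meridians and k = sec φ along parallels.
Areal scale = h·k = 1 × sec φ; at 72.5°, h = 1.000, k = 3.326, so h·k = 3.326.
True area = apparent / (areal scale) = 235000 / 3.326 ≈ 70700 km².

70700 km²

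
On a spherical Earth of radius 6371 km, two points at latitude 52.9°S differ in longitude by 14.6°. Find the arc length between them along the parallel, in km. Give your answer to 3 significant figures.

979 km

Arc length along a parallel = R cos φ · Δλ (with Δλ in radians).
= 6371 × cos 52.9° × (14.6° × π/180) = 6371 × 0.6032 × 0.2548 ≈ 979 km.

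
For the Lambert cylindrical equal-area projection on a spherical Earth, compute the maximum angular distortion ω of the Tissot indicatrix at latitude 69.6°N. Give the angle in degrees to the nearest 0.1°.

The Lambert cylindrical equal-area projection is the cylindrical equal-area projection with its standard parallel at the equator (φ₀ = 0). A cylindrical equal-area projection with standard parallel φ₀ has meridian scale h = cos φ / cos φ₀ and parallel scale k = cos φ₀ / cos φ (so areas are preserved, h·k = 1).
At 69.6°: h = 0.3486, k = 2.869; principal scales a = 2.869, b = 0.3486.
sin(ω/2) = (a − b)/(a + b) = 2.520/3.217 = 0.7833, so ω = 2 arcsin(0.7833) ≈ 103.1°.

103.1°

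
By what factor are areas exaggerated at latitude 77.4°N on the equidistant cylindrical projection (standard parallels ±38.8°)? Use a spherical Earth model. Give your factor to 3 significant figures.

3.57

With standard parallel φ₀ = 38.8°, the equirectangular projection gives x = Rλ cos φ₀, y = Rφ, so h = 1 and k = cos 38.8° / cos φ.
Areal scale = h·k = 1 × cos φ₀ / cos φ; at 77.4°, h = 1.000, k = 3.573, so h·k = 3.573.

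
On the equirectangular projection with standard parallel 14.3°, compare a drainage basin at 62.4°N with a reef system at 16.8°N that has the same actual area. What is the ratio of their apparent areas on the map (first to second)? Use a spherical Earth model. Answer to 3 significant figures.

The equidistant cylindrical projection with φ₀ = 14.3° has h = 1 (meridians true) and k = cos φ₀ / cos φ along parallels.
Areal scale at 62.4°: h·k = 1.000 × 2.092 = 2.092.
Areal scale at 16.8°: h·k = 1.000 × 1.012 = 1.012.
Ratio = 2.092/1.012 ≈ 2.07.

2.07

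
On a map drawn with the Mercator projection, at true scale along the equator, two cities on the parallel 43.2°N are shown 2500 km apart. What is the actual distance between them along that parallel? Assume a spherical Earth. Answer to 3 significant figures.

1820 km

Mercator is conformal, so the point scale is isotropic: h = k = sec φ = 1/cos φ.
Along the parallel at 43.2°, map distances are exaggerated by k = sec 43.2° = 1.372.
True distance = 2500 / 1.372 = 2500 × cos 43.2° ≈ 1820 km.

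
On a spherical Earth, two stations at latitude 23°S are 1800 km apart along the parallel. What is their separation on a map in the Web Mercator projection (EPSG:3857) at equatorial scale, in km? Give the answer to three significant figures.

For Mercator, h = k = sec φ (a conformal cylindrical projection has a single point scale, 1/cos φ).
Along the parallel, k = sec 23° = 1/0.9205 = 1.086.
Map distance = 1800 × 1.086 ≈ 1960 km.

1960 km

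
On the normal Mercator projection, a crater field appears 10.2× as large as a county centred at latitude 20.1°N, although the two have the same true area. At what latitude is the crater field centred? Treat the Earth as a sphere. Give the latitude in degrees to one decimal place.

72.9°

On Mercator, (apparent₁)/(apparent₂) = sec²φ₁ / sec²φ₂ when true areas are equal.
cos²φ₂ / cos²φ₁ = 10.2  ⇒  cos φ₁ = cos 20.1° / √10.2 = 0.9391/3.194 = 0.2940.
φ₁ = arccos(0.2940) ≈ 72.9°.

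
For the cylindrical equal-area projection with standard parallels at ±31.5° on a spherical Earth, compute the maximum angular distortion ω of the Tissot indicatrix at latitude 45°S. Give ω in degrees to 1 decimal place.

For cylindrical equal-area with standard parallel φ₀, h = cos φ / cos φ₀ and k = cos φ₀ / cos φ, so h·k = 1.
At 45°: h = 0.8293, k = 1.206; principal scales a = 1.206, b = 0.8293.
sin(ω/2) = (a − b)/(a + b) = 0.3765/2.035 = 0.1850, so ω = 2 arcsin(0.1850) ≈ 21.3°.

21.3°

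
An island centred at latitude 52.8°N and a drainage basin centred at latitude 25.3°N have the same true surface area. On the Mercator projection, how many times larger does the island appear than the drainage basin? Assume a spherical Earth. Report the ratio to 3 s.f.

2.24

Mercator is conformal with k = sec φ, so areal scale = k² = sec²φ.
At 52.8°: sec²(52.8°) = 1/0.6046² = 2.736.
At 25.3°: sec²(25.3°) = 1/0.9041² = 1.223.
Ratio = 2.736/1.223 = cos²(25.3°)/cos²(52.8°) ≈ 2.24.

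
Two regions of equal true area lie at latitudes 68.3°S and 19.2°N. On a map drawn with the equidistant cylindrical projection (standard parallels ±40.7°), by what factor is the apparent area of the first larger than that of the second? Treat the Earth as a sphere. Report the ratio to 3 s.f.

2.55

With standard parallel φ₀ = 40.7°, the equirectangular projection gives x = Rλ cos φ₀, y = Rφ, so h = 1 and k = cos 40.7° / cos φ.
Areal scale at 68.3°: h·k = 1.000 × 2.050 = 2.050.
Areal scale at 19.2°: h·k = 1.000 × 0.8028 = 0.8028.
Ratio = 2.050/0.8028 ≈ 2.55.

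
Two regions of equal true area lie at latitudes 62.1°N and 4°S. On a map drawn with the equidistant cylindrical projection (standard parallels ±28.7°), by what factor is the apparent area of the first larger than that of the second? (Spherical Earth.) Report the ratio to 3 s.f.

2.13

The equidistant cylindrical projection with φ₀ = 28.7° has h = 1 (meridians true) and k = cos φ₀ / cos φ along parallels.
Areal scale at 62.1°: h·k = 1.000 × 1.875 = 1.875.
Areal scale at 4°: h·k = 1.000 × 0.8793 = 0.8793.
Ratio = 1.875/0.8793 ≈ 2.13.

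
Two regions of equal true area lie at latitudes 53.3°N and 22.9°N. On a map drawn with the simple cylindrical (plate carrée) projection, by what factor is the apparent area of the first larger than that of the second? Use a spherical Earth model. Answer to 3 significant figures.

1.54

Plate carrée maps x = Rλ, y = Rφ. The meridian scale is h = 1 and the parallel scale is k = 1/cos φ = sec φ.
Areal scale at 53.3°: h·k = 1.000 × 1.673 = 1.673.
Areal scale at 22.9°: h·k = 1.000 × 1.086 = 1.086.
Ratio = 1.673/1.086 ≈ 1.54.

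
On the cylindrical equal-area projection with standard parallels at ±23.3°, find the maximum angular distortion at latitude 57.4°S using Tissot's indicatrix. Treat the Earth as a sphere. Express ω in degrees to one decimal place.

58.4°

Cylindrical equal-area (φ₀ = 23.3°): h = cos φ / cos 23.3° along meridians, k = cos 23.3° / cos φ along parallels; h·k = 1.
At 57.4°: h = 0.5866, k = 1.705; principal scales a = 1.705, b = 0.5866.
sin(ω/2) = (a − b)/(a + b) = 1.118/2.291 = 0.4880, so ω = 2 arcsin(0.4880) ≈ 58.4°.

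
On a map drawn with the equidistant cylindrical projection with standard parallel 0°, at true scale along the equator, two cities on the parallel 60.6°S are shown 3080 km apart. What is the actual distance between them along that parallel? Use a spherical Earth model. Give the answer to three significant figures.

1510 km

For the equirectangular projection with φ₀ = 0 (plate carrée), h = 1 along meridians and k = sec φ along parallels.
Along the parallel at 60.6°, map distances are exaggerated by k = sec 60.6° = 2.037.
True distance = 3080 / 2.037 = 3080 × cos 60.6° ≈ 1510 km.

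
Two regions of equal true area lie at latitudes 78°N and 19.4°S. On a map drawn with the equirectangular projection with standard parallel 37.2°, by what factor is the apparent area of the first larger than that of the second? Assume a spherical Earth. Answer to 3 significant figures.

4.54

With standard parallel φ₀ = 37.2°, the equirectangular projection gives x = Rλ cos φ₀, y = Rφ, so h = 1 and k = cos 37.2° / cos φ.
Areal scale at 78°: h·k = 1.000 × 3.831 = 3.831.
Areal scale at 19.4°: h·k = 1.000 × 0.8445 = 0.8445.
Ratio = 3.831/0.8445 ≈ 4.54.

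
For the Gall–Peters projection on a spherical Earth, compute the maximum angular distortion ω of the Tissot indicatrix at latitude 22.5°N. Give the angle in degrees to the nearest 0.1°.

The Gall–Peters projection is cylindrical equal-area with φ₀ = 45°. For cylindrical equal-area with standard parallel φ₀, h = cos φ / cos φ₀ and k = cos φ₀ / cos φ, so h·k = 1.
At 22.5°: h = 1.307, k = 0.7654; principal scales a = 1.307, b = 0.7654.
sin(ω/2) = (a − b)/(a + b) = 0.5412/2.072 = 0.2612, so ω = 2 arcsin(0.2612) ≈ 30.3°.

30.3°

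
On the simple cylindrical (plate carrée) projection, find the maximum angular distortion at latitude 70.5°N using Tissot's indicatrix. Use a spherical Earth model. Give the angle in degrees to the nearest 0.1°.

For the equirectangular projection with φ₀ = 0 (plate carrée), h = 1 along meridians and k = sec φ along parallels.
At 70.5°: h = 1.000, k = 2.996; principal scales a = 2.996, b = 1.000.
sin(ω/2) = (a − b)/(a + b) = 1.996/3.996 = 0.4995, so ω = 2 arcsin(0.4995) ≈ 59.9°.

59.9°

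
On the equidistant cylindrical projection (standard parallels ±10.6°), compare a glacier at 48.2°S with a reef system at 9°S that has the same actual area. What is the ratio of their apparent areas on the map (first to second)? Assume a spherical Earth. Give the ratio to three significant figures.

In the equirectangular projection with standard parallel φ₀ = 10.6° (x = Rλ cos φ₀, y = Rφ), meridians are true-scale (h = 1) and the parallel scale is k = cos φ₀ / cos φ.
Areal scale at 48.2°: h·k = 1.000 × 1.475 = 1.475.
Areal scale at 9°: h·k = 1.000 × 0.9952 = 0.9952.
Ratio = 1.475/0.9952 ≈ 1.48.

1.48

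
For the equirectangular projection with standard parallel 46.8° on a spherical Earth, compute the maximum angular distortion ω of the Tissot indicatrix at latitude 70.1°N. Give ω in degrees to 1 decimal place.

39.2°

The equidistant cylindrical projection with φ₀ = 46.8° has h = 1 (meridians true) and k = cos φ₀ / cos φ along parallels.
At 70.1°: h = 1.000, k = 2.011; principal scales a = 2.011, b = 1.000.
sin(ω/2) = (a − b)/(a + b) = 1.011/3.011 = 0.3358, so ω = 2 arcsin(0.3358) ≈ 39.2°.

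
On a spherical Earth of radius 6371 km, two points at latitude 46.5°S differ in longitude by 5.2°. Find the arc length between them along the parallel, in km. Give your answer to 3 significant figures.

Arc length along a parallel = R cos φ · Δλ (with Δλ in radians).
= 6371 × cos 46.5° × (5.2° × π/180) = 6371 × 0.6884 × 0.09076 ≈ 398 km.

398 km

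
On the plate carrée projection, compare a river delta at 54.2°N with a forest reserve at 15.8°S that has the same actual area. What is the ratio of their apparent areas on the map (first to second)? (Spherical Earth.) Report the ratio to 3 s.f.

1.64

For the equirectangular projection with φ₀ = 0 (plate carrée), h = 1 along meridians and k = sec φ along parallels.
Areal scale at 54.2°: h·k = 1.000 × 1.710 = 1.710.
Areal scale at 15.8°: h·k = 1.000 × 1.039 = 1.039.
Ratio = 1.710/1.039 ≈ 1.64.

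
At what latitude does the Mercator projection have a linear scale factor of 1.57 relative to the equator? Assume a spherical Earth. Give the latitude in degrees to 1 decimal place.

50.4°

Mercator scale is k = sec φ = 1/cos φ.
1/cos φ = 1.57  ⇒  cos φ = 0.6369  ⇒  φ = arccos(0.6369) ≈ 50.4°.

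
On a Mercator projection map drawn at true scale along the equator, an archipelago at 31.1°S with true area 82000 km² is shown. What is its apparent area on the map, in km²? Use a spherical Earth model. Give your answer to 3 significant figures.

The Mercator projection is conformal; its linear scale factor is the same in every direction and equals sec φ = 1/cos φ.
Areal scale = k² = sec²φ = 1/cos²(31.1°) = 1/0.8563² = 1.364.
Apparent area = 82000 × 1.364 ≈ 112000 km².

112000 km²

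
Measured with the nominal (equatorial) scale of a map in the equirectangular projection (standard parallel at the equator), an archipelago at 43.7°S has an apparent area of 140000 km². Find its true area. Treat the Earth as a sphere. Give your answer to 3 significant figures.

101000 km²

For the equirectangular projection with φ₀ = 0 (plate carrée), h = 1 along meridians and k = sec φ along parallels.
Areal scale = h·k = 1 × sec φ; at 43.7°, h = 1.000, k = 1.383, so h·k = 1.383.
True area = apparent / (areal scale) = 140000 / 1.383 ≈ 101000 km².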